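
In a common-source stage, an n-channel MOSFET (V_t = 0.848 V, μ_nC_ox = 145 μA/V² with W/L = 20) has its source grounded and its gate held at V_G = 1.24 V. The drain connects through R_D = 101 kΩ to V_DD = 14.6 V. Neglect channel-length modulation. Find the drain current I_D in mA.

I_D = 0.143 mA

V_GS = V_G = 1.24 V, so V_ov = 1.24 − 0.848 = 0.392 V.
k_n = μ_nC_ox · (W/L) = 2.9 mA/V².
Assume saturation: I_D = ½ k_n V_ov² = 0.5 × 2.9 × 0.392² = 0.223 mA, giving V_DS = V_DD − I_D R_D = 14.6 − 0.223 × 101 = -7.9 V.
But -7.9 V < V_ov = 0.392 V, so the device is actually in triode.
In triode I_D = k_n[V_ov V_DS − ½ V_DS²] and I_D = (V_DD − V_DS)/R_D. Equating: 146 V_DS² − 115.8 V_DS + 14.6 = 0, giving V_DS = 0.157 V (the root below V_ov).
I_D = (14.6 − 0.157) / 101 = 0.143 mA.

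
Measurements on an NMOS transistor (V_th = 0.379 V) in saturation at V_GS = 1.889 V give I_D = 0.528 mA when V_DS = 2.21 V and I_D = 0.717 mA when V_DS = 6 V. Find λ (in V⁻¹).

With V_GS fixed, I_D ∝ (1 + λ V_DS) in saturation, so I_D2/I_D1 = (1 + λ V_DS2)/(1 + λ V_DS1).
0.717/0.528 = 1.358 = (1 + 6 λ)/(1 + 2.21 λ).
Solving: λ (I_D1 V_DS2 − I_D2 V_DS1) = I_D2 − I_D1, so λ = (0.717 − 0.528) / (0.528 × 6 − 0.717 × 2.21) = 0.189 / 1.58 = 0.119 V⁻¹.

λ = 0.119 V⁻¹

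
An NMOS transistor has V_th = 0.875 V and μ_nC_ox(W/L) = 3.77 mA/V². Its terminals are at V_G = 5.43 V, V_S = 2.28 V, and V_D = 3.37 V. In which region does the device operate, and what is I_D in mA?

Triode; I_D = 7.11 mA

V_GS = V_G − V_S = 5.43 − 2.28 = 3.15 V; V_DS = V_D − V_S = 3.37 − 2.28 = 1.09 V.
V_ov = V_GS − V_th = 3.15 − 0.875 = 2.27 V.
Since V_DS = 1.09 V < V_ov = 2.27 V, the device is in the triode region.
I_D = k_n [V_ov · V_DS − ½ V_DS²] = 3.77 × [2.27 × 1.09 − 0.5 × 1.09²] = 7.11 mA.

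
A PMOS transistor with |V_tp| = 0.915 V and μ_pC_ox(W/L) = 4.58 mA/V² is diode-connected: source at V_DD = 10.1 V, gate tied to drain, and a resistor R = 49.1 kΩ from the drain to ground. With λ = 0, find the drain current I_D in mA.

I_D = 0.181 mA

With gate tied to drain, V_SG = V_SD ≥ V_SG − |V_tp|, so the device is in saturation.
KCL at the drain: ½ k_p (V_SG − |V_tp|)² = (V_DD − V_SG)/R.
Let x = V_SG − 0.915. Then 112 x² + x − 9.185 = 0, giving x = 0.281 V (positive root), so V_SG = 1.2 V.
I_D = (V_DD − V_SG)/R = (10.1 − 1.2) / 49.1 = 0.181 mA.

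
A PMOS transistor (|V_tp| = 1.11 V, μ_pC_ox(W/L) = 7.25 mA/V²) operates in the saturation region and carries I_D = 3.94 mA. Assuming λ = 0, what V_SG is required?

In saturation I_D = ½ k_p (V_SG − |V_tp|)², so V_SG − |V_tp| = √(2 I_D / k_p) = √(2 × 3.94 / 7.25) = 1.04 V.
V_SG = 1.11 + 1.04 = 2.15 V.

V_SG = 2.15 V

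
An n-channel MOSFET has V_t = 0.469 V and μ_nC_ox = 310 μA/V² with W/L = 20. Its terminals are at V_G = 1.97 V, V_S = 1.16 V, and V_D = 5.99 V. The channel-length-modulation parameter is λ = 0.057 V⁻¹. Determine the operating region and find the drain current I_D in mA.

Saturation; I_D = 0.460 mA

V_GS = V_G − V_S = 1.97 − 1.16 = 0.81 V; V_DS = V_D − V_S = 5.99 − 1.16 = 4.83 V.
k_n = μ_nC_ox · (W/L) = 6.2 mA/V².
V_ov = V_GS − V_t = 0.81 − 0.469 = 0.341 V.
Since V_DS = 4.83 V ≥ V_ov = 0.341 V, the device is in saturation.
I_D = ½ k_n V_ov² (1 + λ V_DS) = 0.5 × 6.2 × 0.341² × (1 + 0.057 × 4.83) = 0.46 mA.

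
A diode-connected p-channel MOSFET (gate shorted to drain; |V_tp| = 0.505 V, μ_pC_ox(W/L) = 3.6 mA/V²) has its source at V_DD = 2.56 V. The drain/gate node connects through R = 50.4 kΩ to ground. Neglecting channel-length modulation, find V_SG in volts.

With gate tied to drain, V_SG = V_SD ≥ V_SG − |V_tp|, so the device is in saturation.
KCL at the drain: ½ k_p (V_SG − |V_tp|)² = (V_DD − V_SG)/R.
Let x = V_SG − 0.505. Then 90.7 x² + x − 2.055 = 0, giving x = 0.145 V (positive root), so V_SG = 0.65 V.
I_D = (V_DD − V_SG)/R = (2.56 − 0.65) / 50.4 = 0.0379 mA.

V_SG = 0.650 V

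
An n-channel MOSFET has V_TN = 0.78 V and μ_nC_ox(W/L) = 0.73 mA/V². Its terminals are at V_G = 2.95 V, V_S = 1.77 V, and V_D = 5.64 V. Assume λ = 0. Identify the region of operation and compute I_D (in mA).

V_GS = V_G − V_S = 2.95 − 1.77 = 1.18 V; V_DS = V_D − V_S = 5.64 − 1.77 = 3.87 V.
V_ov = V_GS − V_TN = 1.18 − 0.78 = 0.4 V.
Since V_DS = 3.87 V ≥ V_ov = 0.4 V, the device is in saturation.
I_D = ½ k_n V_ov² = 0.5 × 0.73 × 0.4² = 0.0584 mA.

Saturation; I_D = 0.0584 mA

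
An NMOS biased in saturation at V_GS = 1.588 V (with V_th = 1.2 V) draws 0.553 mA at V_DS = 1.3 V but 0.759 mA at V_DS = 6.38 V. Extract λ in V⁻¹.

λ = 0.0811 V⁻¹

With V_GS fixed, I_D ∝ (1 + λ V_DS) in saturation, so I_D2/I_D1 = (1 + λ V_DS2)/(1 + λ V_DS1).
0.759/0.553 = 1.373 = (1 + 6.38 λ)/(1 + 1.3 λ).
Solving: λ (I_D1 V_DS2 − I_D2 V_DS1) = I_D2 − I_D1, so λ = (0.759 − 0.553) / (0.553 × 6.38 − 0.759 × 1.3) = 0.206 / 2.54 = 0.0811 V⁻¹.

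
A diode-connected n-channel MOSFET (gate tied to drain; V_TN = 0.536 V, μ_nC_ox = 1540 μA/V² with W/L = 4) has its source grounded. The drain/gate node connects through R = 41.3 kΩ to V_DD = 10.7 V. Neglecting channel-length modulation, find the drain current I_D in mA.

With gate tied to drain, V_GS = V_DS ≥ V_GS − V_TN, so the device is in saturation.
k_n = μ_nC_ox · (W/L) = 6.16 mA/V².
KCL at the drain: ½ k_n (V_GS − V_TN)² = (V_DD − V_GS)/R.
Let x = V_GS − 0.536. Then 127 x² + x − 10.16 = 0, giving x = 0.279 V (positive root), so V_GS = 0.815 V.
I_D = (V_DD − V_GS)/R = (10.7 − 0.815) / 41.3 = 0.239 mA.

I_D = 0.239 mA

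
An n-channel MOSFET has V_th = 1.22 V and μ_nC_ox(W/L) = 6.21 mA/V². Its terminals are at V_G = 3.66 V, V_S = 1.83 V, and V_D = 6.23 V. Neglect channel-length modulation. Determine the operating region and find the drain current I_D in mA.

V_GS = V_G − V_S = 3.66 − 1.83 = 1.83 V; V_DS = V_D − V_S = 6.23 − 1.83 = 4.4 V.
V_ov = V_GS − V_th = 1.83 − 1.22 = 0.61 V.
Since V_DS = 4.4 V ≥ V_ov = 0.61 V, the device is in saturation.
I_D = ½ k_n V_ov² = 0.5 × 6.21 × 0.61² = 1.16 mA.

Saturation; I_D = 1.16 mA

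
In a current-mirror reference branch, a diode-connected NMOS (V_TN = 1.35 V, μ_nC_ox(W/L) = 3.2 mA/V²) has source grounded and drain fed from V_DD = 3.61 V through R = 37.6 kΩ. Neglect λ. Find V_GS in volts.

V_GS = 1.54 V

With gate tied to drain, V_GS = V_DS ≥ V_GS − V_TN, so the device is in saturation.
KCL at the drain: ½ k_n (V_GS − V_TN)² = (V_DD − V_GS)/R.
Let x = V_GS − 1.35. Then 60.2 x² + x − 2.26 = 0, giving x = 0.186 V (positive root), so V_GS = 1.54 V.
I_D = (V_DD − V_GS)/R = (3.61 − 1.54) / 37.6 = 0.0552 mA.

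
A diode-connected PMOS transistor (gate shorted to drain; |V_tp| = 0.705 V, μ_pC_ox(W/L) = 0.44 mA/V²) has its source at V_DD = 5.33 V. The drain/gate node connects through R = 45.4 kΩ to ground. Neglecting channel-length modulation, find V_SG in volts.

V_SG = 1.34 V

With gate tied to drain, V_SG = V_SD ≥ V_SG − |V_tp|, so the device is in saturation.
KCL at the drain: ½ k_p (V_SG − |V_tp|)² = (V_DD − V_SG)/R.
Let x = V_SG − 0.705. Then 9.99 x² + x − 4.625 = 0, giving x = 0.632 V (positive root), so V_SG = 1.34 V.
I_D = (V_DD − V_SG)/R = (5.33 − 1.34) / 45.4 = 0.0879 mA.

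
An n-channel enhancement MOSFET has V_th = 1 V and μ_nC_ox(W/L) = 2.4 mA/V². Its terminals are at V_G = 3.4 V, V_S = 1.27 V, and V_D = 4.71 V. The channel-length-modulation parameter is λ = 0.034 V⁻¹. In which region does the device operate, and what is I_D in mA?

V_GS = V_G − V_S = 3.4 − 1.27 = 2.13 V; V_DS = V_D − V_S = 4.71 − 1.27 = 3.44 V.
V_ov = V_GS − V_th = 2.13 − 1 = 1.13 V.
Since V_DS = 3.44 V ≥ V_ov = 1.13 V, the device is in saturation.
I_D = ½ k_n V_ov² (1 + λ V_DS) = 0.5 × 2.4 × 1.13² × (1 + 0.034 × 3.44) = 1.71 mA.

Saturation; I_D = 1.71 mA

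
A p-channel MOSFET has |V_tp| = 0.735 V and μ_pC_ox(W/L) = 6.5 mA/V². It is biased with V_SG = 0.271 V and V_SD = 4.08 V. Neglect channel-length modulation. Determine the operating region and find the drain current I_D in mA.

V_SG = 0.271 V < |V_tp| = 0.735 V, so the transistor is in cutoff.

Cutoff; I_D = 0 mA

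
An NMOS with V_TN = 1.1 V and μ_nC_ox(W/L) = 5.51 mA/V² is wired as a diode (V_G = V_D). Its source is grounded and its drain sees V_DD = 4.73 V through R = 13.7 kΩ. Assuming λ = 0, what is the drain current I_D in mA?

I_D = 0.243 mA

With gate tied to drain, V_GS = V_DS ≥ V_GS − V_TN, so the device is in saturation.
KCL at the drain: ½ k_n (V_GS − V_TN)² = (V_DD − V_GS)/R.
Let x = V_GS − 1.1. Then 37.7 x² + x − 3.63 = 0, giving x = 0.297 V (positive root), so V_GS = 1.4 V.
I_D = (V_DD − V_GS)/R = (4.73 − 1.4) / 13.7 = 0.243 mA.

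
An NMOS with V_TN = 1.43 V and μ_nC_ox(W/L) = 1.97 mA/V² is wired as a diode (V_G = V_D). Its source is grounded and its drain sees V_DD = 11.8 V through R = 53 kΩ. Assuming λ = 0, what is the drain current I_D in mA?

With gate tied to drain, V_GS = V_DS ≥ V_GS − V_TN, so the device is in saturation.
KCL at the drain: ½ k_n (V_GS − V_TN)² = (V_DD − V_GS)/R.
Let x = V_GS − 1.43. Then 52.2 x² + x − 10.37 = 0, giving x = 0.436 V (positive root), so V_GS = 1.87 V.
I_D = (V_DD − V_GS)/R = (11.8 − 1.87) / 53 = 0.187 mA.

I_D = 0.187 mA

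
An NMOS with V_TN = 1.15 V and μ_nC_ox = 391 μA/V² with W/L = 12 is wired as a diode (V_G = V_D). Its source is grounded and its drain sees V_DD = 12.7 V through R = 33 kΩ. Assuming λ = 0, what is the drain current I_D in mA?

With gate tied to drain, V_GS = V_DS ≥ V_GS − V_TN, so the device is in saturation.
k_n = μ_nC_ox · (W/L) = 4.692 mA/V².
KCL at the drain: ½ k_n (V_GS − V_TN)² = (V_DD − V_GS)/R.
Let x = V_GS − 1.15. Then 77.4 x² + x − 11.55 = 0, giving x = 0.38 V (positive root), so V_GS = 1.53 V.
I_D = (V_DD − V_GS)/R = (12.7 − 1.53) / 33 = 0.338 mA.

I_D = 0.338 mA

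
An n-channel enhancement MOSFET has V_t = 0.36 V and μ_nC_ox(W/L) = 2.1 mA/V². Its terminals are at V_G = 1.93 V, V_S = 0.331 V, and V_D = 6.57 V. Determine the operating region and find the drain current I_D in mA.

V_GS = V_G − V_S = 1.93 − 0.331 = 1.6 V; V_DS = V_D − V_S = 6.57 − 0.331 = 6.24 V.
V_ov = V_GS − V_t = 1.6 − 0.36 = 1.24 V.
Since V_DS = 6.24 V ≥ V_ov = 1.24 V, the device is in saturation.
I_D = ½ k_n V_ov² = 0.5 × 2.1 × 1.24² = 1.61 mA.

Saturation; I_D = 1.61 mA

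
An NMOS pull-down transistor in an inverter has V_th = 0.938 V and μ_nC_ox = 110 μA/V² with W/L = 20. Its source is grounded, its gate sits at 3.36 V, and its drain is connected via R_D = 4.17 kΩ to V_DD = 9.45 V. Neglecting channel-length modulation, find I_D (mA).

V_GS = V_G = 3.36 V, so V_ov = 3.36 − 0.938 = 2.42 V.
k_n = μ_nC_ox · (W/L) = 2.2 mA/V².
Assume saturation: I_D = ½ k_n V_ov² = 0.5 × 2.2 × 2.42² = 6.45 mA, giving V_DS = V_DD − I_D R_D = 9.45 − 6.45 × 4.17 = -17.5 V.
But -17.5 V < V_ov = 2.42 V, so the device is actually in triode.
In triode I_D = k_n[V_ov V_DS − ½ V_DS²] and I_D = (V_DD − V_DS)/R_D. Equating: 4.59 V_DS² − 23.22 V_DS + 9.45 = 0, giving V_DS = 0.446 V (the root below V_ov).
I_D = (9.45 − 0.446) / 4.17 = 2.16 mA.

I_D = 2.16 mA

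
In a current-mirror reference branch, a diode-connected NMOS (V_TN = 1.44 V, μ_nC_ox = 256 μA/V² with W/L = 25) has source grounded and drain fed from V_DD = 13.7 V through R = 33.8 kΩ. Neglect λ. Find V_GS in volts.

V_GS = 1.77 V

With gate tied to drain, V_GS = V_DS ≥ V_GS − V_TN, so the device is in saturation.
k_n = μ_nC_ox · (W/L) = 6.4 mA/V².
KCL at the drain: ½ k_n (V_GS − V_TN)² = (V_DD − V_GS)/R.
Let x = V_GS − 1.44. Then 108 x² + x − 12.26 = 0, giving x = 0.332 V (positive root), so V_GS = 1.77 V.
I_D = (V_DD − V_GS)/R = (13.7 − 1.77) / 33.8 = 0.353 mA.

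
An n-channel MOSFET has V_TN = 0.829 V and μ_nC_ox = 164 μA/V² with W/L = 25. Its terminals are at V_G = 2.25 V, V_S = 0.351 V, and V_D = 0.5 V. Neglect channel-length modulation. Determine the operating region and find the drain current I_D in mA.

V_GS = V_G − V_S = 2.25 − 0.351 = 1.9 V; V_DS = V_D − V_S = 0.5 − 0.351 = 0.149 V.
k_n = μ_nC_ox · (W/L) = 4.1 mA/V².
V_ov = V_GS − V_TN = 1.9 − 0.829 = 1.07 V.
Since V_DS = 0.149 V < V_ov = 1.07 V, the device is in the triode region.
I_D = k_n [V_ov · V_DS − ½ V_DS²] = 4.1 × [1.07 × 0.149 − 0.5 × 0.149²] = 0.608 mA.

Triode; I_D = 0.608 mA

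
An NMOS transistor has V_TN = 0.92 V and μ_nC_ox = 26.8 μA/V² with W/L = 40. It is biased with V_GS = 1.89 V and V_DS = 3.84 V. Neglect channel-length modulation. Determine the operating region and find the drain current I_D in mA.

k_n = μ_nC_ox · (W/L) = 1.072 mA/V².
V_ov = V_GS − V_TN = 1.89 − 0.92 = 0.97 V.
Since V_DS = 3.84 V ≥ V_ov = 0.97 V, the device is in saturation.
I_D = ½ k_n V_ov² = 0.5 × 1.072 × 0.97² = 0.504 mA.

Saturation; I_D = 0.504 mA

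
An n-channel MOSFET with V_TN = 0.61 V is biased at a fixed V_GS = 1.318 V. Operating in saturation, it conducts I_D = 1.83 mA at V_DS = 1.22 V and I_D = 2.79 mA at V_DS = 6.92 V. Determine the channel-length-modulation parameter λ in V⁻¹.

λ = 0.104 V⁻¹

With V_GS fixed, I_D ∝ (1 + λ V_DS) in saturation, so I_D2/I_D1 = (1 + λ V_DS2)/(1 + λ V_DS1).
2.79/1.83 = 1.525 = (1 + 6.92 λ)/(1 + 1.22 λ).
Solving: λ (I_D1 V_DS2 − I_D2 V_DS1) = I_D2 − I_D1, so λ = (2.79 − 1.83) / (1.83 × 6.92 − 2.79 × 1.22) = 0.96 / 9.26 = 0.104 V⁻¹.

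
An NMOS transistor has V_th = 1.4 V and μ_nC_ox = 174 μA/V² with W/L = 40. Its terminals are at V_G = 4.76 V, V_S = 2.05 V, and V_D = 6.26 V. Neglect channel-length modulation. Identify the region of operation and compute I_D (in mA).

V_GS = V_G − V_S = 4.76 − 2.05 = 2.71 V; V_DS = V_D − V_S = 6.26 − 2.05 = 4.21 V.
k_n = μ_nC_ox · (W/L) = 6.96 mA/V².
V_ov = V_GS − V_th = 2.71 − 1.4 = 1.31 V.
Since V_DS = 4.21 V ≥ V_ov = 1.31 V, the device is in saturation.
I_D = ½ k_n V_ov² = 0.5 × 6.96 × 1.31² = 5.97 mA.

Saturation; I_D = 5.97 mA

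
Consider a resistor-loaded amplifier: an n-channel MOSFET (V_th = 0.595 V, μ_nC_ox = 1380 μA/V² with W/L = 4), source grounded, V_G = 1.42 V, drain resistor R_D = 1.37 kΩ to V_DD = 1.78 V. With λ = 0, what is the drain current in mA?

I_D = 1.09 mA

V_GS = V_G = 1.42 V, so V_ov = 1.42 − 0.595 = 0.825 V.
k_n = μ_nC_ox · (W/L) = 5.52 mA/V².
Assume saturation: I_D = ½ k_n V_ov² = 0.5 × 5.52 × 0.825² = 1.88 mA, giving V_DS = V_DD − I_D R_D = 1.78 − 1.88 × 1.37 = -0.794 V.
But -0.794 V < V_ov = 0.825 V, so the device is actually in triode.
In triode I_D = k_n[V_ov V_DS − ½ V_DS²] and I_D = (V_DD − V_DS)/R_D. Equating: 3.78 V_DS² − 7.239 V_DS + 1.78 = 0, giving V_DS = 0.29 V (the root below V_ov).
I_D = (1.78 − 0.29) / 1.37 = 1.09 mA.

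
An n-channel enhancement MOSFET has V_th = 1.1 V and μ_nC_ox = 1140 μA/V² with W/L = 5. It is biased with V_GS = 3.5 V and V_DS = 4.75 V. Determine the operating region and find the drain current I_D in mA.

Saturation; I_D = 16.4 mA

k_n = μ_nC_ox · (W/L) = 5.7 mA/V².
V_ov = V_GS − V_th = 3.5 − 1.1 = 2.4 V.
Since V_DS = 4.75 V ≥ V_ov = 2.4 V, the device is in saturation.
I_D = ½ k_n V_ov² = 0.5 × 5.7 × 2.4² = 16.4 mA.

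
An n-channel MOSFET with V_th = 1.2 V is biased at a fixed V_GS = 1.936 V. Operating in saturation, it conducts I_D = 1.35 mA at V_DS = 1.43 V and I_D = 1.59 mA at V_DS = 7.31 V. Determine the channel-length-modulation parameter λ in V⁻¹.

λ = 0.0316 V⁻¹

With V_GS fixed, I_D ∝ (1 + λ V_DS) in saturation, so I_D2/I_D1 = (1 + λ V_DS2)/(1 + λ V_DS1).
1.59/1.35 = 1.178 = (1 + 7.31 λ)/(1 + 1.43 λ).
Solving: λ (I_D1 V_DS2 − I_D2 V_DS1) = I_D2 − I_D1, so λ = (1.59 − 1.35) / (1.35 × 7.31 − 1.59 × 1.43) = 0.24 / 7.59 = 0.0316 V⁻¹.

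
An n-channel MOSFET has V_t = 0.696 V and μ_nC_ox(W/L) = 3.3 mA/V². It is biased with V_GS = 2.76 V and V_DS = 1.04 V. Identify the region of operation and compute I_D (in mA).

V_ov = V_GS − V_t = 2.76 − 0.696 = 2.06 V.
Since V_DS = 1.04 V < V_ov = 2.06 V, the device is in the triode region.
I_D = k_n [V_ov · V_DS − ½ V_DS²] = 3.3 × [2.06 × 1.04 − 0.5 × 1.04²] = 5.3 mA.

Triode; I_D = 5.30 mA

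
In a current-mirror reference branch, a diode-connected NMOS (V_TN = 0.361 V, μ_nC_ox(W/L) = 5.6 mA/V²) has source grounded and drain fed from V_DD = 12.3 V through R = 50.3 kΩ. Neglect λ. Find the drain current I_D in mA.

With gate tied to drain, V_GS = V_DS ≥ V_GS − V_TN, so the device is in saturation.
KCL at the drain: ½ k_n (V_GS − V_TN)² = (V_DD − V_GS)/R.
Let x = V_GS − 0.361. Then 141 x² + x − 11.94 = 0, giving x = 0.288 V (positive root), so V_GS = 0.649 V.
I_D = (V_DD − V_GS)/R = (12.3 − 0.649) / 50.3 = 0.232 mA.

I_D = 0.232 mA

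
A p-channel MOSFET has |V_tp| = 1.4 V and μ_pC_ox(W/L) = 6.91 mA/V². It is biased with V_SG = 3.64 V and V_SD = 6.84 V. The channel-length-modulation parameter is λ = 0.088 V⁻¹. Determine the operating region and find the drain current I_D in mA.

Saturation; I_D = 27.8 mA

V_ov = V_SG − |V_tp| = 3.64 − 1.4 = 2.24 V.
Since V_SD = 6.84 V ≥ V_ov = 2.24 V, the device is in saturation.
I_D = ½ k_p V_ov² (1 + λ V_SD) = 0.5 × 6.91 × 2.24² × (1 + 0.088 × 6.84) = 27.8 mA.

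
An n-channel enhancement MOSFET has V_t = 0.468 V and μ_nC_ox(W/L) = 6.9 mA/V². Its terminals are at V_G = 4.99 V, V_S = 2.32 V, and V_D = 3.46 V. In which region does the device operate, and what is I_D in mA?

Triode; I_D = 12.8 mA

V_GS = V_G − V_S = 4.99 − 2.32 = 2.67 V; V_DS = V_D − V_S = 3.46 − 2.32 = 1.14 V.
V_ov = V_GS − V_t = 2.67 − 0.468 = 2.2 V.
Since V_DS = 1.14 V < V_ov = 2.2 V, the device is in the triode region.
I_D = k_n [V_ov · V_DS − ½ V_DS²] = 6.9 × [2.2 × 1.14 − 0.5 × 1.14²] = 12.8 mA.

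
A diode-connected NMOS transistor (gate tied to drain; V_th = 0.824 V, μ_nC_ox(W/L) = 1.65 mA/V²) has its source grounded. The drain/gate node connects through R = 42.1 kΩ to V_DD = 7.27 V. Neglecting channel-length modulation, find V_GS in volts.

With gate tied to drain, V_GS = V_DS ≥ V_GS − V_th, so the device is in saturation.
KCL at the drain: ½ k_n (V_GS − V_th)² = (V_DD − V_GS)/R.
Let x = V_GS − 0.824. Then 34.7 x² + x − 6.446 = 0, giving x = 0.417 V (positive root), so V_GS = 1.24 V.
I_D = (V_DD − V_GS)/R = (7.27 − 1.24) / 42.1 = 0.143 mA.

V_GS = 1.24 V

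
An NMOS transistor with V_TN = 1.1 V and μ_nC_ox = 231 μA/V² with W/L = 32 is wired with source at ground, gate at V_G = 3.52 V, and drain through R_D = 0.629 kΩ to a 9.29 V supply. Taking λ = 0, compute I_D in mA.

I_D = 13.3 mA

V_GS = V_G = 3.52 V, so V_ov = 3.52 − 1.1 = 2.42 V.
k_n = μ_nC_ox · (W/L) = 7.392 mA/V².
Assume saturation: I_D = ½ k_n V_ov² = 0.5 × 7.392 × 2.42² = 21.6 mA, giving V_DS = V_DD − I_D R_D = 9.29 − 21.6 × 0.629 = -4.32 V.
But -4.32 V < V_ov = 2.42 V, so the device is actually in triode.
In triode I_D = k_n[V_ov V_DS − ½ V_DS²] and I_D = (V_DD − V_DS)/R_D. Equating: 2.32 V_DS² − 12.25 V_DS + 9.29 = 0, giving V_DS = 0.918 V (the root below V_ov).
I_D = (9.29 − 0.918) / 0.629 = 13.3 mA.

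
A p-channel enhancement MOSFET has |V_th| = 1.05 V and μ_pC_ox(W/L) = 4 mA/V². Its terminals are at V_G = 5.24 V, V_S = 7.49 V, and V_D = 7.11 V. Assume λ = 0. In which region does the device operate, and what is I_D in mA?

Triode; I_D = 1.54 mA

V_SG = V_S − V_G = 7.49 − 5.24 = 2.25 V; V_SD = V_S − V_D = 7.49 − 7.11 = 0.38 V.
V_ov = V_SG − |V_th| = 2.25 − 1.05 = 1.2 V.
Since V_SD = 0.38 V < V_ov = 1.2 V, the device is in the triode region.
I_D = k_p [V_ov · V_SD − ½ V_SD²] = 4 × [1.2 × 0.38 − 0.5 × 0.38²] = 1.54 mA.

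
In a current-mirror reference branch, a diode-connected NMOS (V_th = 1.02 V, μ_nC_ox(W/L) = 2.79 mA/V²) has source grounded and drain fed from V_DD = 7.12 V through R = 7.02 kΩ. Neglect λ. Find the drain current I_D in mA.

I_D = 0.764 mA

With gate tied to drain, V_GS = V_DS ≥ V_GS − V_th, so the device is in saturation.
KCL at the drain: ½ k_n (V_GS − V_th)² = (V_DD − V_GS)/R.
Let x = V_GS − 1.02. Then 9.79 x² + x − 6.1 = 0, giving x = 0.74 V (positive root), so V_GS = 1.76 V.
I_D = (V_DD − V_GS)/R = (7.12 − 1.76) / 7.02 = 0.764 mA.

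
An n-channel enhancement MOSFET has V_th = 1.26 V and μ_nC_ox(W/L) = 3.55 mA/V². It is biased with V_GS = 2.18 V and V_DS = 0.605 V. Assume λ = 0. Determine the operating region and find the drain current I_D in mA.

Triode; I_D = 1.33 mA

V_ov = V_GS − V_th = 2.18 − 1.26 = 0.92 V.
Since V_DS = 0.605 V < V_ov = 0.92 V, the device is in the triode region.
I_D = k_n [V_ov · V_DS − ½ V_DS²] = 3.55 × [0.92 × 0.605 − 0.5 × 0.605²] = 1.33 mA.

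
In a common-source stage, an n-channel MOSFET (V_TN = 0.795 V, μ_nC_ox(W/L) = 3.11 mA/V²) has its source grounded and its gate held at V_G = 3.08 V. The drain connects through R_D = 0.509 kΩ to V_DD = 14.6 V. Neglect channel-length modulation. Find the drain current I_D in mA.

I_D = 8.12 mA

V_GS = V_G = 3.08 V, so V_ov = 3.08 − 0.795 = 2.29 V.
Assume saturation: I_D = ½ k_n V_ov² = 0.5 × 3.11 × 2.29² = 8.12 mA, giving V_DS = V_DD − I_D R_D = 14.6 − 8.12 × 0.509 = 10.5 V.
V_DS = 10.5 V ≥ V_ov = 2.29 V, confirming saturation.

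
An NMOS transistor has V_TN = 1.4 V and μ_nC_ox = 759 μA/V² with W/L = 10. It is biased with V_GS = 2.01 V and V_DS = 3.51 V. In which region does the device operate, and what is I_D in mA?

Saturation; I_D = 1.41 mA

k_n = μ_nC_ox · (W/L) = 7.59 mA/V².
V_ov = V_GS − V_TN = 2.01 − 1.4 = 0.61 V.
Since V_DS = 3.51 V ≥ V_ov = 0.61 V, the device is in saturation.
I_D = ½ k_n V_ov² = 0.5 × 7.59 × 0.61² = 1.41 mA.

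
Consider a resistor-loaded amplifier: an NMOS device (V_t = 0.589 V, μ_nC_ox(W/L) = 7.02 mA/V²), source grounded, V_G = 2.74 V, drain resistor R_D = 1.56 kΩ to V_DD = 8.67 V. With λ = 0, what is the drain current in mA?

V_GS = V_G = 2.74 V, so V_ov = 2.74 − 0.589 = 2.15 V.
Assume saturation: I_D = ½ k_n V_ov² = 0.5 × 7.02 × 2.15² = 16.2 mA, giving V_DS = V_DD − I_D R_D = 8.67 − 16.2 × 1.56 = -16.7 V.
But -16.7 V < V_ov = 2.15 V, so the device is actually in triode.
In triode I_D = k_n[V_ov V_DS − ½ V_DS²] and I_D = (V_DD − V_DS)/R_D. Equating: 5.48 V_DS² − 24.56 V_DS + 8.67 = 0, giving V_DS = 0.386 V (the root below V_ov).
I_D = (8.67 − 0.386) / 1.56 = 5.31 mA.

I_D = 5.31 mA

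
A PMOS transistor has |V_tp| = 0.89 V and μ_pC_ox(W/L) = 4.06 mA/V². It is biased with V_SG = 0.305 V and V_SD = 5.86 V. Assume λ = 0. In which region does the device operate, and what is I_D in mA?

V_SG = 0.305 V < |V_tp| = 0.89 V, so the transistor is in cutoff.

Cutoff; I_D = 0 mA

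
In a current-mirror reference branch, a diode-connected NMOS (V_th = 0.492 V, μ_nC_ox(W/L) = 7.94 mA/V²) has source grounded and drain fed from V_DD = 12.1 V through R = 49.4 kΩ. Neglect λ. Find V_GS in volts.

V_GS = 0.733 V

With gate tied to drain, V_GS = V_DS ≥ V_GS − V_th, so the device is in saturation.
KCL at the drain: ½ k_n (V_GS − V_th)² = (V_DD − V_GS)/R.
Let x = V_GS − 0.492. Then 196 x² + x − 11.61 = 0, giving x = 0.241 V (positive root), so V_GS = 0.733 V.
I_D = (V_DD − V_GS)/R = (12.1 − 0.733) / 49.4 = 0.23 mA.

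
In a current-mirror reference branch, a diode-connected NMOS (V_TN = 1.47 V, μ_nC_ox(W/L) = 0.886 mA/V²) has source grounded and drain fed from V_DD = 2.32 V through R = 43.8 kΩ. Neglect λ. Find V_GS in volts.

With gate tied to drain, V_GS = V_DS ≥ V_GS − V_TN, so the device is in saturation.
KCL at the drain: ½ k_n (V_GS − V_TN)² = (V_DD − V_GS)/R.
Let x = V_GS − 1.47. Then 19.4 x² + x − 0.85 = 0, giving x = 0.185 V (positive root), so V_GS = 1.66 V.
I_D = (V_DD − V_GS)/R = (2.32 − 1.66) / 43.8 = 0.0152 mA.

V_GS = 1.66 V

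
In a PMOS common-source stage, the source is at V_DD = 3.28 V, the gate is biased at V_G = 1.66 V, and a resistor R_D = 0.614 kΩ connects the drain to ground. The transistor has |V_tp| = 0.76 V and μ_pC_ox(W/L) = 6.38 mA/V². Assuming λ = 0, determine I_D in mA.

V_SG = V_DD − V_G = 3.28 − 1.66 = 1.62 V, so V_ov = 1.62 − 0.76 = 0.86 V.
Assume saturation: I_D = ½ k_p V_ov² = 0.5 × 6.38 × 0.86² = 2.36 mA, giving V_SD = V_DD − I_D R_D = 3.28 − 2.36 × 0.614 = 1.83 V.
V_SD = 1.83 V ≥ V_ov = 0.86 V, confirming saturation.

I_D = 2.36 mA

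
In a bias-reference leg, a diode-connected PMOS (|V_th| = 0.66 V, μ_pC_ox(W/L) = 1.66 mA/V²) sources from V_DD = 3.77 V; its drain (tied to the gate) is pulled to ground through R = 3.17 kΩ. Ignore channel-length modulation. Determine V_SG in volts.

With gate tied to drain, V_SG = V_SD ≥ V_SG − |V_th|, so the device is in saturation.
KCL at the drain: ½ k_p (V_SG − |V_th|)² = (V_DD − V_SG)/R.
Let x = V_SG − 0.66. Then 2.63 x² + x − 3.11 = 0, giving x = 0.914 V (positive root), so V_SG = 1.57 V.
I_D = (V_DD − V_SG)/R = (3.77 − 1.57) / 3.17 = 0.693 mA.

V_SG = 1.57 V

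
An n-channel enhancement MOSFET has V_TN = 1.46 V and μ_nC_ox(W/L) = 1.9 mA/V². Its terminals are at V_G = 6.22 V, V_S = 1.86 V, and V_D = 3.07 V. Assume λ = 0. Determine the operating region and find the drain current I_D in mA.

V_GS = V_G − V_S = 6.22 − 1.86 = 4.36 V; V_DS = V_D − V_S = 3.07 − 1.86 = 1.21 V.
V_ov = V_GS − V_TN = 4.36 − 1.46 = 2.9 V.
Since V_DS = 1.21 V < V_ov = 2.9 V, the device is in the triode region.
I_D = k_n [V_ov · V_DS − ½ V_DS²] = 1.9 × [2.9 × 1.21 − 0.5 × 1.21²] = 5.28 mA.

Triode; I_D = 5.28 mA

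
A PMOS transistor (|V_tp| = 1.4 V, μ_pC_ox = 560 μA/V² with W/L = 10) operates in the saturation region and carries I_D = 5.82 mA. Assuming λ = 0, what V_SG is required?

V_SG = 2.84 V

k_p = μ_pC_ox · (W/L) = 5.6 mA/V².
In saturation I_D = ½ k_p (V_SG − |V_tp|)², so V_SG − |V_tp| = √(2 I_D / k_p) = √(2 × 5.82 / 5.6) = 1.44 V.
V_SG = 1.4 + 1.44 = 2.84 V.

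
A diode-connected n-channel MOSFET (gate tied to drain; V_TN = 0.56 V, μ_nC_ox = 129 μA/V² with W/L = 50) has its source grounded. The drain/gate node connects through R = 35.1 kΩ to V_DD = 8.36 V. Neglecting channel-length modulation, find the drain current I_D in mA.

I_D = 0.215 mA

With gate tied to drain, V_GS = V_DS ≥ V_GS − V_TN, so the device is in saturation.
k_n = μ_nC_ox · (W/L) = 6.45 mA/V².
KCL at the drain: ½ k_n (V_GS − V_TN)² = (V_DD − V_GS)/R.
Let x = V_GS − 0.56. Then 113 x² + x − 7.8 = 0, giving x = 0.258 V (positive root), so V_GS = 0.818 V.
I_D = (V_DD − V_GS)/R = (8.36 − 0.818) / 35.1 = 0.215 mA.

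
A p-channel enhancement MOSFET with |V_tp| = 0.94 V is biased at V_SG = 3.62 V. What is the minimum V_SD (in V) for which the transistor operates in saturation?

The boundary between triode and saturation is V_SD = V_SG − |V_tp| = V_ov.
V_ov = 3.62 − 0.94 = 2.68 V.

V_SD,sat = 2.68 V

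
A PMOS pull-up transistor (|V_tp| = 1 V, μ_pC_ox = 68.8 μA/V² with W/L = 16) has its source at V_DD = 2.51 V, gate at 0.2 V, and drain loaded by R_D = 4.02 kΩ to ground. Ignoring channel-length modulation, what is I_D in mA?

I_D = 0.518 mA

V_SG = V_DD − V_G = 2.51 − 0.2 = 2.31 V, so V_ov = 2.31 − 1 = 1.31 V.
k_p = μ_pC_ox · (W/L) = 1.101 mA/V².
Assume saturation: I_D = ½ k_p V_ov² = 0.5 × 1.101 × 1.31² = 0.945 mA, giving V_SD = V_DD − I_D R_D = 2.51 − 0.945 × 4.02 = -1.29 V.
But -1.29 V < V_ov = 1.31 V, so the device is actually in triode.
In triode I_D = k_p[V_ov V_SD − ½ V_SD²] and I_D = (V_DD − V_SD)/R_D. Equating: 2.21 V_SD² − 6.797 V_SD + 2.51 = 0, giving V_SD = 0.429 V (the root below V_ov).
I_D = (2.51 − 0.429) / 4.02 = 0.518 mA.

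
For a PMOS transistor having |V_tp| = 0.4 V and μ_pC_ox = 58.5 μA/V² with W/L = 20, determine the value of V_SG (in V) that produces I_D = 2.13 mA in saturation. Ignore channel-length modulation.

V_SG = 2.31 V

k_p = μ_pC_ox · (W/L) = 1.17 mA/V².
In saturation I_D = ½ k_p (V_SG − |V_tp|)², so V_SG − |V_tp| = √(2 I_D / k_p) = √(2 × 2.13 / 1.17) = 1.91 V.
V_SG = 0.4 + 1.91 = 2.31 V.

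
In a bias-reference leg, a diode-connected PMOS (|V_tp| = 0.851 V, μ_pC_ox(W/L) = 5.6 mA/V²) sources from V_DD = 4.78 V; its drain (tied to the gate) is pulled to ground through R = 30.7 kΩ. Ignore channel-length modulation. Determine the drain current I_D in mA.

I_D = 0.121 mA

With gate tied to drain, V_SG = V_SD ≥ V_SG − |V_tp|, so the device is in saturation.
KCL at the drain: ½ k_p (V_SG − |V_tp|)² = (V_DD − V_SG)/R.
Let x = V_SG − 0.851. Then 86 x² + x − 3.929 = 0, giving x = 0.208 V (positive root), so V_SG = 1.06 V.
I_D = (V_DD − V_SG)/R = (4.78 − 1.06) / 30.7 = 0.121 mA.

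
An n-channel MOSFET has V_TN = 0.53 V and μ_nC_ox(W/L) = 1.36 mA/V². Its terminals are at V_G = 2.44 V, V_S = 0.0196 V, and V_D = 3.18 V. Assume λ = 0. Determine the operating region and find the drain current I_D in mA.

V_GS = V_G − V_S = 2.44 − 0.0196 = 2.42 V; V_DS = V_D − V_S = 3.18 − 0.0196 = 3.16 V.
V_ov = V_GS − V_TN = 2.42 − 0.53 = 1.89 V.
Since V_DS = 3.16 V ≥ V_ov = 1.89 V, the device is in saturation.
I_D = ½ k_n V_ov² = 0.5 × 1.36 × 1.89² = 2.43 mA.

Saturation; I_D = 2.43 mA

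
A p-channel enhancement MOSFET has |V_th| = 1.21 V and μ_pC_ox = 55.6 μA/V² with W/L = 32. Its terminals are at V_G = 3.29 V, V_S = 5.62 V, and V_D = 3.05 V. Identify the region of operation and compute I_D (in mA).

V_SG = V_S − V_G = 5.62 − 3.29 = 2.33 V; V_SD = V_S − V_D = 5.62 − 3.05 = 2.57 V.
k_p = μ_pC_ox · (W/L) = 1.779 mA/V².
V_ov = V_SG − |V_th| = 2.33 − 1.21 = 1.12 V.
Since V_SD = 2.57 V ≥ V_ov = 1.12 V, the device is in saturation.
I_D = ½ k_p V_ov² = 0.5 × 1.779 × 1.12² = 1.12 mA.

Saturation; I_D = 1.12 mA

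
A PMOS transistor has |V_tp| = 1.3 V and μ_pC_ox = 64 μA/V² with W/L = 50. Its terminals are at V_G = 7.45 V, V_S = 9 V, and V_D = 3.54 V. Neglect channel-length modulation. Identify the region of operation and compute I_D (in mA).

Saturation; I_D = 0.100 mA

V_SG = V_S − V_G = 9 − 7.45 = 1.55 V; V_SD = V_S − V_D = 9 − 3.54 = 5.46 V.
k_p = μ_pC_ox · (W/L) = 3.2 mA/V².
V_ov = V_SG − |V_tp| = 1.55 − 1.3 = 0.25 V.
Since V_SD = 5.46 V ≥ V_ov = 0.25 V, the device is in saturation.
I_D = ½ k_p V_ov² = 0.5 × 3.2 × 0.25² = 0.1 mA.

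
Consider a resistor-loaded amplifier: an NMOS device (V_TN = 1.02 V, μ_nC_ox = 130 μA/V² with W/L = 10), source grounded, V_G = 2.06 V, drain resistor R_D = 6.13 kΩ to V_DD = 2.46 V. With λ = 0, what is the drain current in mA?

I_D = 0.352 mA

V_GS = V_G = 2.06 V, so V_ov = 2.06 − 1.02 = 1.04 V.
k_n = μ_nC_ox · (W/L) = 1.3 mA/V².
Assume saturation: I_D = ½ k_n V_ov² = 0.5 × 1.3 × 1.04² = 0.703 mA, giving V_DS = V_DD − I_D R_D = 2.46 − 0.703 × 6.13 = -1.85 V.
But -1.85 V < V_ov = 1.04 V, so the device is actually in triode.
In triode I_D = k_n[V_ov V_DS − ½ V_DS²] and I_D = (V_DD − V_DS)/R_D. Equating: 3.98 V_DS² − 9.288 V_DS + 2.46 = 0, giving V_DS = 0.305 V (the root below V_ov).
I_D = (2.46 − 0.305) / 6.13 = 0.352 mA.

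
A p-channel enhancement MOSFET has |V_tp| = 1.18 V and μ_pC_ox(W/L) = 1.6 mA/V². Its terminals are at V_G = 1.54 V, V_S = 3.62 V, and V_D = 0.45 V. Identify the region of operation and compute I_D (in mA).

Saturation; I_D = 0.648 mA

V_SG = V_S − V_G = 3.62 − 1.54 = 2.08 V; V_SD = V_S − V_D = 3.62 − 0.45 = 3.17 V.
V_ov = V_SG − |V_tp| = 2.08 − 1.18 = 0.9 V.
Since V_SD = 3.17 V ≥ V_ov = 0.9 V, the device is in saturation.
I_D = ½ k_p V_ov² = 0.5 × 1.6 × 0.9² = 0.648 mA.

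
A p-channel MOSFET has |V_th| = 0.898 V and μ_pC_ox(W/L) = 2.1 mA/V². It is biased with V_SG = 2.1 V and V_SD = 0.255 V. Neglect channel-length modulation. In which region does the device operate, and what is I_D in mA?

V_ov = V_SG − |V_th| = 2.1 − 0.898 = 1.2 V.
Since V_SD = 0.255 V < V_ov = 1.2 V, the device is in the triode region.
I_D = k_p [V_ov · V_SD − ½ V_SD²] = 2.1 × [1.2 × 0.255 − 0.5 × 0.255²] = 0.575 mA.

Triode; I_D = 0.575 mA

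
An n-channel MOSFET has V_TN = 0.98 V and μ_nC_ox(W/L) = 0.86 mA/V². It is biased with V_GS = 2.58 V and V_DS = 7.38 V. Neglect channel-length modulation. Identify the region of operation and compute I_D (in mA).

V_ov = V_GS − V_TN = 2.58 − 0.98 = 1.6 V.
Since V_DS = 7.38 V ≥ V_ov = 1.6 V, the device is in saturation.
I_D = ½ k_n V_ov² = 0.5 × 0.86 × 1.6² = 1.1 mA.

Saturation; I_D = 1.10 mA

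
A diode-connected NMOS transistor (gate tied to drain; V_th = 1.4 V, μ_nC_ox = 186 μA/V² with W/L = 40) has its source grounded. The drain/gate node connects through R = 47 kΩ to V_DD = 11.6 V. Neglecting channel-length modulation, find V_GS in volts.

V_GS = 1.64 V

With gate tied to drain, V_GS = V_DS ≥ V_GS − V_th, so the device is in saturation.
k_n = μ_nC_ox · (W/L) = 7.44 mA/V².
KCL at the drain: ½ k_n (V_GS − V_th)² = (V_DD − V_GS)/R.
Let x = V_GS − 1.4. Then 175 x² + x − 10.2 = 0, giving x = 0.239 V (positive root), so V_GS = 1.64 V.
I_D = (V_DD − V_GS)/R = (11.6 − 1.64) / 47 = 0.212 mA.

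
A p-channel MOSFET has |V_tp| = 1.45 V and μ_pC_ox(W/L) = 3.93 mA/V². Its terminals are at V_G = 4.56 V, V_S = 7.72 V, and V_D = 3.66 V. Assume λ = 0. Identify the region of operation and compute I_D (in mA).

V_SG = V_S − V_G = 7.72 − 4.56 = 3.16 V; V_SD = V_S − V_D = 7.72 − 3.66 = 4.06 V.
V_ov = V_SG − |V_tp| = 3.16 − 1.45 = 1.71 V.
Since V_SD = 4.06 V ≥ V_ov = 1.71 V, the device is in saturation.
I_D = ½ k_p V_ov² = 0.5 × 3.93 × 1.71² = 5.75 mA.

Saturation; I_D = 5.75 mA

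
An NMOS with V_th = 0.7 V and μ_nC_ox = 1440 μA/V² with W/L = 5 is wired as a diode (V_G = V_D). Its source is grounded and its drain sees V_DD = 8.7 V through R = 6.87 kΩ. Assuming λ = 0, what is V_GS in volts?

With gate tied to drain, V_GS = V_DS ≥ V_GS − V_th, so the device is in saturation.
k_n = μ_nC_ox · (W/L) = 7.2 mA/V².
KCL at the drain: ½ k_n (V_GS − V_th)² = (V_DD − V_GS)/R.
Let x = V_GS − 0.7. Then 24.7 x² + x − 8 = 0, giving x = 0.549 V (positive root), so V_GS = 1.25 V.
I_D = (V_DD − V_GS)/R = (8.7 − 1.25) / 6.87 = 1.08 mA.

V_GS = 1.25 V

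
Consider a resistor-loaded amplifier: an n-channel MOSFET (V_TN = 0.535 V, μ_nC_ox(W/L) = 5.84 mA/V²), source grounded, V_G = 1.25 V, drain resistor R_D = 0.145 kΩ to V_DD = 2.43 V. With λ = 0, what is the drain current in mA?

V_GS = V_G = 1.25 V, so V_ov = 1.25 − 0.535 = 0.715 V.
Assume saturation: I_D = ½ k_n V_ov² = 0.5 × 5.84 × 0.715² = 1.49 mA, giving V_DS = V_DD − I_D R_D = 2.43 − 1.49 × 0.145 = 2.21 V.
V_DS = 2.21 V ≥ V_ov = 0.715 V, confirming saturation.

I_D = 1.49 mA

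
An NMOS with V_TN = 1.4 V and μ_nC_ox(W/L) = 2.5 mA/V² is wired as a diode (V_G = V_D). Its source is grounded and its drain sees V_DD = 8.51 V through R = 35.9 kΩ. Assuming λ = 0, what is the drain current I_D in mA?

With gate tied to drain, V_GS = V_DS ≥ V_GS − V_TN, so the device is in saturation.
KCL at the drain: ½ k_n (V_GS − V_TN)² = (V_DD − V_GS)/R.
Let x = V_GS − 1.4. Then 44.9 x² + x − 7.11 = 0, giving x = 0.387 V (positive root), so V_GS = 1.79 V.
I_D = (V_DD − V_GS)/R = (8.51 − 1.79) / 35.9 = 0.187 mA.

I_D = 0.187 mA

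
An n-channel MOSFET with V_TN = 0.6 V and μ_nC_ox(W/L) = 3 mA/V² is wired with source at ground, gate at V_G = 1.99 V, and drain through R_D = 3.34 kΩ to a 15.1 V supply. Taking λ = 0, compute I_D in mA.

I_D = 2.90 mA

V_GS = V_G = 1.99 V, so V_ov = 1.99 − 0.6 = 1.39 V.
Assume saturation: I_D = ½ k_n V_ov² = 0.5 × 3 × 1.39² = 2.9 mA, giving V_DS = V_DD − I_D R_D = 15.1 − 2.9 × 3.34 = 5.42 V.
V_DS = 5.42 V ≥ V_ov = 1.39 V, confirming saturation.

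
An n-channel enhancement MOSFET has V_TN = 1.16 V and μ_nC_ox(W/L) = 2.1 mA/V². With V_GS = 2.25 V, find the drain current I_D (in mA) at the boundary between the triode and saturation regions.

I_D = 1.25 mA

At the boundary V_DS = V_ov = V_GS − V_TN = 2.25 − 1.16 = 1.09 V.
I_D = ½ k_n V_ov² = 0.5 × 2.1 × 1.09² = 1.25 mA.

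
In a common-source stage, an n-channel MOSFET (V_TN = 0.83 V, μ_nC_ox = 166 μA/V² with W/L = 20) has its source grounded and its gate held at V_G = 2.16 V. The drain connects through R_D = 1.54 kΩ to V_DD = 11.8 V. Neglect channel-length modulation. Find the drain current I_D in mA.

V_GS = V_G = 2.16 V, so V_ov = 2.16 − 0.83 = 1.33 V.
k_n = μ_nC_ox · (W/L) = 3.32 mA/V².
Assume saturation: I_D = ½ k_n V_ov² = 0.5 × 3.32 × 1.33² = 2.94 mA, giving V_DS = V_DD − I_D R_D = 11.8 − 2.94 × 1.54 = 7.28 V.
V_DS = 7.28 V ≥ V_ov = 1.33 V, confirming saturation.

I_D = 2.94 mA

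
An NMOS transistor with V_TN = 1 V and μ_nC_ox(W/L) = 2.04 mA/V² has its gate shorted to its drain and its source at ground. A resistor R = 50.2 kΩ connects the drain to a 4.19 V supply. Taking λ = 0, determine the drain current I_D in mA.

With gate tied to drain, V_GS = V_DS ≥ V_GS − V_TN, so the device is in saturation.
KCL at the drain: ½ k_n (V_GS − V_TN)² = (V_DD − V_GS)/R.
Let x = V_GS − 1. Then 51.2 x² + x − 3.19 = 0, giving x = 0.24 V (positive root), so V_GS = 1.24 V.
I_D = (V_DD − V_GS)/R = (4.19 − 1.24) / 50.2 = 0.0588 mA.

I_D = 0.0588 mA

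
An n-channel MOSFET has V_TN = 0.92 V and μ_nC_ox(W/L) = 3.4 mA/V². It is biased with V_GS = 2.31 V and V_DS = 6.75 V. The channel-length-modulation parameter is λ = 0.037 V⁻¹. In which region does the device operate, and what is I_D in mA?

V_ov = V_GS − V_TN = 2.31 − 0.92 = 1.39 V.
Since V_DS = 6.75 V ≥ V_ov = 1.39 V, the device is in saturation.
I_D = ½ k_n V_ov² (1 + λ V_DS) = 0.5 × 3.4 × 1.39² × (1 + 0.037 × 6.75) = 4.1 mA.

Saturation; I_D = 4.10 mA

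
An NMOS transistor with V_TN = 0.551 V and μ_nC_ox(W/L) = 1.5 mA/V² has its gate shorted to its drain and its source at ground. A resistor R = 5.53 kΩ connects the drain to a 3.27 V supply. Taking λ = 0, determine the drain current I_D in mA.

With gate tied to drain, V_GS = V_DS ≥ V_GS − V_TN, so the device is in saturation.
KCL at the drain: ½ k_n (V_GS − V_TN)² = (V_DD − V_GS)/R.
Let x = V_GS − 0.551. Then 4.15 x² + x − 2.719 = 0, giving x = 0.698 V (positive root), so V_GS = 1.25 V.
I_D = (V_DD − V_GS)/R = (3.27 − 1.25) / 5.53 = 0.365 mA.

I_D = 0.365 mA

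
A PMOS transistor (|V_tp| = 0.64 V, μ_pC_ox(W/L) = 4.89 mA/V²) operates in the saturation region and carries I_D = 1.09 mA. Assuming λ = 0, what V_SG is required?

In saturation I_D = ½ k_p (V_SG − |V_tp|)², so V_SG − |V_tp| = √(2 I_D / k_p) = √(2 × 1.09 / 4.89) = 0.668 V.
V_SG = 0.64 + 0.668 = 1.31 V.

V_SG = 1.31 V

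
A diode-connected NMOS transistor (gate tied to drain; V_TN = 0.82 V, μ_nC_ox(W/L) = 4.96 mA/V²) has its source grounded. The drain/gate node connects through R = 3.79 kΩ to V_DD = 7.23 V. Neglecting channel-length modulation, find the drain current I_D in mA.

I_D = 1.49 mA

With gate tied to drain, V_GS = V_DS ≥ V_GS − V_TN, so the device is in saturation.
KCL at the drain: ½ k_n (V_GS − V_TN)² = (V_DD − V_GS)/R.
Let x = V_GS − 0.82. Then 9.4 x² + x − 6.41 = 0, giving x = 0.774 V (positive root), so V_GS = 1.59 V.
I_D = (V_DD − V_GS)/R = (7.23 − 1.59) / 3.79 = 1.49 mA.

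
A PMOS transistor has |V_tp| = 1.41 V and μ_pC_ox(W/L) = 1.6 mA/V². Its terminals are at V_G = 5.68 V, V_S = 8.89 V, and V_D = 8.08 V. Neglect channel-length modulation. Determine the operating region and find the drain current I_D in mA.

Triode; I_D = 1.81 mA

V_SG = V_S − V_G = 8.89 − 5.68 = 3.21 V; V_SD = V_S − V_D = 8.89 − 8.08 = 0.81 V.
V_ov = V_SG − |V_tp| = 3.21 − 1.41 = 1.8 V.
Since V_SD = 0.81 V < V_ov = 1.8 V, the device is in the triode region.
I_D = k_p [V_ov · V_SD − ½ V_SD²] = 1.6 × [1.8 × 0.81 − 0.5 × 0.81²] = 1.81 mA.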